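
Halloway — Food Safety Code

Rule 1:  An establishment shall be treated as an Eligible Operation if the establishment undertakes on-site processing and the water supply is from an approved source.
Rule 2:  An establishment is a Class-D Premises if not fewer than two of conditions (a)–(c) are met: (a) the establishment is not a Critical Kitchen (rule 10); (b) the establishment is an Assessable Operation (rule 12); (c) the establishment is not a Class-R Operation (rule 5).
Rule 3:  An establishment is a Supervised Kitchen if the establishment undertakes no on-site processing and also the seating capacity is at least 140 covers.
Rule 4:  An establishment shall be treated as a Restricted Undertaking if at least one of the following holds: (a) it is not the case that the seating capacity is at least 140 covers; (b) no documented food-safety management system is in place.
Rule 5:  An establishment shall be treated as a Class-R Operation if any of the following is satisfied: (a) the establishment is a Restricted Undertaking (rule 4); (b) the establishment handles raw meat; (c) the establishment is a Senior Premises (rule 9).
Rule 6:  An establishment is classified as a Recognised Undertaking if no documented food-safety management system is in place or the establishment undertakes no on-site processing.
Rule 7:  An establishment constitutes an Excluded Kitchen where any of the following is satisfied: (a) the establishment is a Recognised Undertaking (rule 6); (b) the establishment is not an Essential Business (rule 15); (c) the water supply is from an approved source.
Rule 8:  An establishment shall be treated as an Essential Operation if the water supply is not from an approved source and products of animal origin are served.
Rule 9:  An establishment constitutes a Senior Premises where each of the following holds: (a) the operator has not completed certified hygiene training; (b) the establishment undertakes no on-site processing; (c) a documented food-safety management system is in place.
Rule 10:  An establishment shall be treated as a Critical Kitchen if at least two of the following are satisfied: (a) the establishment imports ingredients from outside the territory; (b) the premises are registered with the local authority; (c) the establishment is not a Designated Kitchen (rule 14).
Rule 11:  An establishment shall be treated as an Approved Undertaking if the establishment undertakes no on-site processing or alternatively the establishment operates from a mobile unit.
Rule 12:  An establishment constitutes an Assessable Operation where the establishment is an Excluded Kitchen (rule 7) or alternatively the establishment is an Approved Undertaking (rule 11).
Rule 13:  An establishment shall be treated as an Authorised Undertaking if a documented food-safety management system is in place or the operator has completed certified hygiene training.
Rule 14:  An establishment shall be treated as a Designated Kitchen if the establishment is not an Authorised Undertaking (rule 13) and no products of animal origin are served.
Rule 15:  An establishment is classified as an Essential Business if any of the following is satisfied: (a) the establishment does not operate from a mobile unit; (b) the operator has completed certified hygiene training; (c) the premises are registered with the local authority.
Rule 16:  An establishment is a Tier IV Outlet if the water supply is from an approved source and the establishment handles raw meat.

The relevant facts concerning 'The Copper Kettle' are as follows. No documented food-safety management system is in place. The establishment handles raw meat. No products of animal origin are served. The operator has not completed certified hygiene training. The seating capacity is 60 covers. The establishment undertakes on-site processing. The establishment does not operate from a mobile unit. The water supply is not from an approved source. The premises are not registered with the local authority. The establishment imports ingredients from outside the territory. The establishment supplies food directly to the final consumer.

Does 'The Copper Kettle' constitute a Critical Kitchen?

rule 13 — Authorised Undertaking: [a documented food-safety management system is in place? no] OR [the operator has completed certified hygiene training? no] → not satisfied.
rule 14 — Designated Kitchen: [not an Authorised Undertaking (rule 13)? yes] AND [no products of animal origin are served? yes] → satisfied.
rule 10 — Critical Kitchen: the establishment imports ingredients from outside the territory? yes; the premises are registered with the local authority? no; not a Designated Kitchen (rule 14)? no — 1 of 3 hold (need ≥2) → not satisfied.

No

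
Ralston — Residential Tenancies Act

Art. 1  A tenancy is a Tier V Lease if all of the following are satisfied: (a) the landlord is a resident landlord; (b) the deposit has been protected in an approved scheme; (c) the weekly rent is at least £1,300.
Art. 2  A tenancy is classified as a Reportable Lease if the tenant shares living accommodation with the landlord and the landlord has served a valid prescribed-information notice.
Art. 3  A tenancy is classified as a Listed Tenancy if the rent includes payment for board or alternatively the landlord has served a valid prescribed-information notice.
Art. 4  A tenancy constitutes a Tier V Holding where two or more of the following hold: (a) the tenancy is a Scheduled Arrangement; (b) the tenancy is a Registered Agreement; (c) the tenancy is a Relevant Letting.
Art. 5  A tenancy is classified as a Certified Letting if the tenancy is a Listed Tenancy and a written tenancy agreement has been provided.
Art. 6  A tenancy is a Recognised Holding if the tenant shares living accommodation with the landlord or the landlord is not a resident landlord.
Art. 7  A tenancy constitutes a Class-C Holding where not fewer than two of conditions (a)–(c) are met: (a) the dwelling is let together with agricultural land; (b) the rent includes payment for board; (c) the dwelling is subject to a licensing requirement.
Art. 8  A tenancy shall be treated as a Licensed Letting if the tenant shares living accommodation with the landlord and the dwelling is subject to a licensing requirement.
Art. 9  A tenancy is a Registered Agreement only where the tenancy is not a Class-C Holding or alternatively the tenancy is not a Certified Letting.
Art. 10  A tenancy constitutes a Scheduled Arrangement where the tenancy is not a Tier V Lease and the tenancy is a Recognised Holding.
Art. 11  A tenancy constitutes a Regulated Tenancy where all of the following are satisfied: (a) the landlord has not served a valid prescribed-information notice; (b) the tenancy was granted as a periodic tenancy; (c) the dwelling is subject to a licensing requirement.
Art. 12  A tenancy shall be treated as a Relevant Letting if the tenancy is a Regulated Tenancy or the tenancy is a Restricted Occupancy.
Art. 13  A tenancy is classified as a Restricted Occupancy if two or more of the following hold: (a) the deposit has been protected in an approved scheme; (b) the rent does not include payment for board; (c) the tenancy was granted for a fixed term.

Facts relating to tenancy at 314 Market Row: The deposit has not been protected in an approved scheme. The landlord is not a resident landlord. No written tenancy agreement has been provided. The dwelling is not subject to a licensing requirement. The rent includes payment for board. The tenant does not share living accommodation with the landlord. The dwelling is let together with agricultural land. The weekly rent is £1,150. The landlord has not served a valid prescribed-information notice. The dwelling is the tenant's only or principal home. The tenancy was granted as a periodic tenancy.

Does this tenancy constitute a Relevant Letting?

No

article 11 — Regulated Tenancy: [the landlord has not served a valid prescribed-information notice? yes] AND [the tenancy was granted as a periodic tenancy? yes] AND [the dwelling is subject to a licensing requirement? no] → not satisfied.
article 13 — Restricted Occupancy: the deposit has been protected in an approved scheme? no; the rent does not include payment for board? no; the tenancy was granted for a fixed term? no — 0 of 3 hold (need ≥2) → not satisfied.
article 12 — Relevant Letting: [Regulated Tenancy (article 11)? no] OR [Restricted Occupancy (article 13)? no] → not satisfied.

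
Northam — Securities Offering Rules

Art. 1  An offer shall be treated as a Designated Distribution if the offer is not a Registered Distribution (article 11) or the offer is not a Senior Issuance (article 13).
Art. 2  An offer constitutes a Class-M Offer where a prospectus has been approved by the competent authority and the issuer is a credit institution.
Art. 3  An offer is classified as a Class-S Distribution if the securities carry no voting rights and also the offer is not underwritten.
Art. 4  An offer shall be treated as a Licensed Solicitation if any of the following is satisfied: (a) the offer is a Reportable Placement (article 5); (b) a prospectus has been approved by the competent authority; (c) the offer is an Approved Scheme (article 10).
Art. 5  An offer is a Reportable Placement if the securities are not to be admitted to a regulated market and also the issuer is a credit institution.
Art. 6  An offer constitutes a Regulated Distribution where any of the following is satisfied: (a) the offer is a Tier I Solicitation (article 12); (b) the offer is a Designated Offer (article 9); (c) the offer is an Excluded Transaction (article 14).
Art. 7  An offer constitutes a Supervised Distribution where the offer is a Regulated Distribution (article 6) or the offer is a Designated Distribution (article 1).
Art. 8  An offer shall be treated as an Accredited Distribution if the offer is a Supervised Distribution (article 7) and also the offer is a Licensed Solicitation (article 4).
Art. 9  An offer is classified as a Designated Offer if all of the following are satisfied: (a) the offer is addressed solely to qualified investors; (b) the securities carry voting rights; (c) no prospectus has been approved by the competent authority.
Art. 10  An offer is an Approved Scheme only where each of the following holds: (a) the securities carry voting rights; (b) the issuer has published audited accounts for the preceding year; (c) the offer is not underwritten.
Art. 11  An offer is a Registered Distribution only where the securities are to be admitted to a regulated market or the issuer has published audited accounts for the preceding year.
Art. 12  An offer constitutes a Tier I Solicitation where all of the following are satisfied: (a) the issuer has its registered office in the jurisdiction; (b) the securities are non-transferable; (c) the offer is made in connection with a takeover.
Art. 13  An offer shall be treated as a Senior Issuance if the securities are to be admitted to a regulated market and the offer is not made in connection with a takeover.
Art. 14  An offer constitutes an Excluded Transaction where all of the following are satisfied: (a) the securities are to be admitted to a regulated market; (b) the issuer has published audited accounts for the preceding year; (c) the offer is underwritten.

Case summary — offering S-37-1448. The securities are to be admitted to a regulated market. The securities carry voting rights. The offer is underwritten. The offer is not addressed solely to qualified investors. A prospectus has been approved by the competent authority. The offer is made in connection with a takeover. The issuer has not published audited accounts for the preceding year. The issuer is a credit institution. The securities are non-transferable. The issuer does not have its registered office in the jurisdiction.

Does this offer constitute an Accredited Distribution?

Yes

Under article 12: the issuer has its registered office in the jurisdiction? no; and the securities are non-transferable? yes; and the offer is made in connection with a takeover? yes. So the offer is not a Tier I Solicitation.
Under article 9: the offer is addressed solely to qualified investors? no; and the securities carry voting rights? yes; and no prospectus has been approved by the competent authority? no. So the offer is not a Designated Offer.
Under article 14: the securities are to be admitted to a regulated market? yes; and the issuer has published audited accounts for the preceding year? no; and the offer is underwritten? yes. So the offer is not an Excluded Transaction.
Under article 6: Tier I Solicitation (article 12)? no; or Designated Offer (article 9)? no; or Excluded Transaction (article 14)? no. So the offer is not a Regulated Distribution.
Under article 11: the securities are to be admitted to a regulated market? yes; or the issuer has published audited accounts for the preceding year? no. So the offer is a Registered Distribution.
Under article 13: the securities are to be admitted to a regulated market? yes; and the offer is not made in connection with a takeover? no. So the offer is not a Senior Issuance.
Under article 1: not a Registered Distribution (article 11)? no; or not a Senior Issuance (article 13)? yes. So the offer is a Designated Distribution.
Under article 7: Regulated Distribution (article 6)? no; or Designated Distribution (article 1)? yes. So the offer is a Supervised Distribution.
Under article 5: the securities are not to be admitted to a regulated market? no; and the issuer is a credit institution? yes. So the offer is not a Reportable Placement.
Under article 10: the securities carry voting rights? yes; and the issuer has published audited accounts for the preceding year? no; and the offer is not underwritten? no. So the offer is not an Approved Scheme.
Under article 4: Reportable Placement (article 5)? no; or a prospectus has been approved by the competent authority? yes; or Approved Scheme (article 10)? no. So the offer is a Licensed Solicitation.
Under article 8: Supervised Distribution (article 7)? yes; and Licensed Solicitation (article 4)? yes. So the offer is an Accredited Distribution.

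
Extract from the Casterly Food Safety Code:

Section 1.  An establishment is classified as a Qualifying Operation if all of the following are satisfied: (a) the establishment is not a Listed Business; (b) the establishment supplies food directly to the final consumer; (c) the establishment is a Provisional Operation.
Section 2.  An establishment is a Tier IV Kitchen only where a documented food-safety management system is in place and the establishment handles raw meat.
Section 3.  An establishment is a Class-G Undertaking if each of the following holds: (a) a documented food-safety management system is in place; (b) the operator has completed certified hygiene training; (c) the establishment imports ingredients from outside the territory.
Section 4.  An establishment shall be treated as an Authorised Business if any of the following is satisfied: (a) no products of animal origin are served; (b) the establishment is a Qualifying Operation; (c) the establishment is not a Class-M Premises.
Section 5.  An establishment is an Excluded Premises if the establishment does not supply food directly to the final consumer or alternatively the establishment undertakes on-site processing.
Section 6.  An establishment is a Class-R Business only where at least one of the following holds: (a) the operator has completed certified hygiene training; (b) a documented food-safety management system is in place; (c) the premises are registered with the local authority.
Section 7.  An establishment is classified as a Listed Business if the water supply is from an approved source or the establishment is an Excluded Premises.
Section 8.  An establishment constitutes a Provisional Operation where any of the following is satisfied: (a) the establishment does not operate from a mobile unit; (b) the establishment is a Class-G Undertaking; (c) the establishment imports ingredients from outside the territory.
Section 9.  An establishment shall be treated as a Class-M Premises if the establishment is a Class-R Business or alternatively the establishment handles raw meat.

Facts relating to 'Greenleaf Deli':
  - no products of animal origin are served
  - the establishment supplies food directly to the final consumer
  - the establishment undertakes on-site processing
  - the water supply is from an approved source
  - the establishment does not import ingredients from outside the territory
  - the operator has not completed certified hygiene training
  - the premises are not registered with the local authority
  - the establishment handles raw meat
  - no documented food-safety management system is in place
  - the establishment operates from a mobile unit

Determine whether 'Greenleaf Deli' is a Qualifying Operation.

section 5 — Excluded Premises: [the establishment does not supply food directly to the final consumer? no] OR [the establishment undertakes on-site processing? yes] → satisfied.
section 7 — Listed Business: [the water supply is from an approved source? yes] OR [Excluded Premises (section 5)? yes] → satisfied.
section 3 — Class-G Undertaking: [a documented food-safety management system is in place? no] AND [the operator has completed certified hygiene training? no] AND [the establishment imports ingredients from outside the territory? no] → not satisfied.
section 8 — Provisional Operation: [the establishment does not operate from a mobile unit? no] OR [Class-G Undertaking (section 3)? no] OR [the establishment imports ingredients from outside the territory? no] → not satisfied.
section 1 — Qualifying Operation: [not a Listed Business (section 7)? no] AND [the establishment supplies food directly to the final consumer? yes] AND [Provisional Operation (section 8)? no] → not satisfied.

No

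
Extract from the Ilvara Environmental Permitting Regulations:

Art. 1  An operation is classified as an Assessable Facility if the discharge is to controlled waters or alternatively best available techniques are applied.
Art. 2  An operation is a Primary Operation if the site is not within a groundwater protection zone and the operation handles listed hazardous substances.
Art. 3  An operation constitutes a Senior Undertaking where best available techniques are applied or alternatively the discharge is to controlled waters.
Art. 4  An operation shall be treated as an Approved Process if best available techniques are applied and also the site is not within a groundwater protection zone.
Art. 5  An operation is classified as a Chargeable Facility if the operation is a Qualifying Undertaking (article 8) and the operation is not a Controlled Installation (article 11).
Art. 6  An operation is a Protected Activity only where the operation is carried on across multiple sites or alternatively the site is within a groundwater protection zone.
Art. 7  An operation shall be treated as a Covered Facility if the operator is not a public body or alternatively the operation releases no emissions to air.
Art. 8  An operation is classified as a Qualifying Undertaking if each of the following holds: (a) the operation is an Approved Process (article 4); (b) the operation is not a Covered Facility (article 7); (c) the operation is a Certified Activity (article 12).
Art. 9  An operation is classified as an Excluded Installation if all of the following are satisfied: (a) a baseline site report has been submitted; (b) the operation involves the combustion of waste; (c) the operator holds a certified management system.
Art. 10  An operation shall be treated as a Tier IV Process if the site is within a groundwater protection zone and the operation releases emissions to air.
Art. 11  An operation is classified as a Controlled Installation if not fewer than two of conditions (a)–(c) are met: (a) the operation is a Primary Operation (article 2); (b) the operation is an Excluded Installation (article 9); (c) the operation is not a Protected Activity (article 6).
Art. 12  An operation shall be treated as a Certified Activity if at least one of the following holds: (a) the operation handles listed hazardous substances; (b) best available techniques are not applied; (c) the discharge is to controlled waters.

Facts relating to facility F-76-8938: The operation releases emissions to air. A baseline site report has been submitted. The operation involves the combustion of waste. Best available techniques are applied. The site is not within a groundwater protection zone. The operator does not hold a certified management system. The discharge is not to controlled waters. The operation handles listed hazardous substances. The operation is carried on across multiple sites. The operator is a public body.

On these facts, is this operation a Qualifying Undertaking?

article 4 — Approved Process: [best available techniques are applied? yes] AND [the site is not within a groundwater protection zone? yes] → satisfied.
article 7 — Covered Facility: [the operator is not a public body? no] OR [the operation releases no emissions to air? no] → not satisfied.
article 12 — Certified Activity: [the operation handles listed hazardous substances? yes] OR [best available techniques are not applied? no] OR [the discharge is to controlled waters? no] → satisfied.
article 8 — Qualifying Undertaking: [Approved Process (article 4)? yes] AND [not a Covered Facility (article 7)? yes] AND [Certified Activity (article 12)? yes] → satisfied.

Yes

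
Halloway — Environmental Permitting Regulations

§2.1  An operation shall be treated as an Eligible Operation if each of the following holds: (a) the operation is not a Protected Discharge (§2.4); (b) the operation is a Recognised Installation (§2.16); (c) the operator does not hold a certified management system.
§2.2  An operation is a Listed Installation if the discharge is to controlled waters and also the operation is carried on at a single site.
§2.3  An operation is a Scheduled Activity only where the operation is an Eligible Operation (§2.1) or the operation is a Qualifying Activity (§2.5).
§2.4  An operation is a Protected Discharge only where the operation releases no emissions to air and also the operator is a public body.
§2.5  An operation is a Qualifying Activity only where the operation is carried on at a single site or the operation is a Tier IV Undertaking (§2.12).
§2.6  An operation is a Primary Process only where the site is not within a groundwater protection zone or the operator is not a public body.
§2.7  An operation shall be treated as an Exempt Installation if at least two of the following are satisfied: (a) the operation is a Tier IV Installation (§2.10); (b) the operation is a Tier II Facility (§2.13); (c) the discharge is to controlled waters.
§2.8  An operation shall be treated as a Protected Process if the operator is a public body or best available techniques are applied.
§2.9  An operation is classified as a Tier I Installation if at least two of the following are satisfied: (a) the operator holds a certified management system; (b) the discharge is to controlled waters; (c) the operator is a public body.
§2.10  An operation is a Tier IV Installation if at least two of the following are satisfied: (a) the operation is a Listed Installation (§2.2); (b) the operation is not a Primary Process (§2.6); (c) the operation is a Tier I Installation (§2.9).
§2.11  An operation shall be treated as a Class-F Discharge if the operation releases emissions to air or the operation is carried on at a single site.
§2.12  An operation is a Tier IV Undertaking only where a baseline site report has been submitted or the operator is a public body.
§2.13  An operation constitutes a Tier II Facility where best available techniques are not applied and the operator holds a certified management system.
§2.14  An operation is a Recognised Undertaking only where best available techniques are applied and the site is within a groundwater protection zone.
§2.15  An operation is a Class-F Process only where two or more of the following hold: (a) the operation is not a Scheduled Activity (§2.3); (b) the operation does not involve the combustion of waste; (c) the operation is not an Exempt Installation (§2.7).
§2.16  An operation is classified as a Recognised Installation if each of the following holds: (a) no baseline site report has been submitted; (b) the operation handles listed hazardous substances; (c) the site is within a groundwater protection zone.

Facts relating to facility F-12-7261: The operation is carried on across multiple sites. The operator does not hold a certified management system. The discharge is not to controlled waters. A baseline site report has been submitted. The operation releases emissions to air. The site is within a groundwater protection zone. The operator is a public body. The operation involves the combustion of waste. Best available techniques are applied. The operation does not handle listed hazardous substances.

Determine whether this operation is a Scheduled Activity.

Under §2.4: the operation releases no emissions to air? no; and the operator is a public body? yes. So the operation is not a Protected Discharge.
Under §2.16: no baseline site report has been submitted? no; and the operation handles listed hazardous substances? no; and the site is within a groundwater protection zone? yes. So the operation is not a Recognised Installation.
Under §2.1: not a Protected Discharge (§2.4)? yes; and Recognised Installation (§2.16)? no; and the operator does not hold a certified management system? yes. So the operation is not an Eligible Operation.
Under §2.12: a baseline site report has been submitted? yes; or the operator is a public body? yes. So the operation is a Tier IV Undertaking.
Under §2.5: the operation is carried on at a single site? no; or Tier IV Undertaking (§2.12)? yes. So the operation is a Qualifying Activity.
Under §2.3: Eligible Operation (§2.1)? no; or Qualifying Activity (§2.5)? yes. So the operation is a Scheduled Activity.

Yes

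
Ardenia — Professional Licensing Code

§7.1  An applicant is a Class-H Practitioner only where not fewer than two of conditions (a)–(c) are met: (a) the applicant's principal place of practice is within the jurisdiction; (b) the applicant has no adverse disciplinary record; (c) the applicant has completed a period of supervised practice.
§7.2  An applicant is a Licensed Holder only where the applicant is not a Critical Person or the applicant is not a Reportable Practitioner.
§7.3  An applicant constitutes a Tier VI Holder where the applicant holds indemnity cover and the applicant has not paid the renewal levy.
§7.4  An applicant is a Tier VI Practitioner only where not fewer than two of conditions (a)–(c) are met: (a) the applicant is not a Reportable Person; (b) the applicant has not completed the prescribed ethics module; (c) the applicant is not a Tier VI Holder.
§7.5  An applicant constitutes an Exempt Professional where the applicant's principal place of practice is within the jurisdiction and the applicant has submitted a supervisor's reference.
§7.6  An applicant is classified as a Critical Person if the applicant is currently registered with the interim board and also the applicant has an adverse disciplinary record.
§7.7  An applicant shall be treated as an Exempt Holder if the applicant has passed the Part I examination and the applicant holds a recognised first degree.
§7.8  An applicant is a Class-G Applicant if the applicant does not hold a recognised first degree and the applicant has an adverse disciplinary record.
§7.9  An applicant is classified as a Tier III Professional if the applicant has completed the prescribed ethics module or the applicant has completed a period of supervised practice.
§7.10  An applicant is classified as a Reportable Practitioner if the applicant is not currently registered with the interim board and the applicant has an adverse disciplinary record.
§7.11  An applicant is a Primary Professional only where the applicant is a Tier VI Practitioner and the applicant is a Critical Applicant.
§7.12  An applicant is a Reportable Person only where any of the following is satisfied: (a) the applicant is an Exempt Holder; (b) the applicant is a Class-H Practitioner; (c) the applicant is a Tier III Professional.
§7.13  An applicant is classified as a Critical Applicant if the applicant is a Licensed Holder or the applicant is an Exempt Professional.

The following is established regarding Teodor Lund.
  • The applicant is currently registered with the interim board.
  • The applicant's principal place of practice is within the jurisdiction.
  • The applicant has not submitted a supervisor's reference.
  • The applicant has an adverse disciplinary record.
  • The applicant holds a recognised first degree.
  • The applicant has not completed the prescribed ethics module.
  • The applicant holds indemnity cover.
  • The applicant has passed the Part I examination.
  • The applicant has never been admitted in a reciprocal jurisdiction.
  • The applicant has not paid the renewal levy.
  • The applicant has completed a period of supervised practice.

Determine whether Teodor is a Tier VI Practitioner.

§7.7 — Exempt Holder: [the applicant has passed the Part I examination? yes] AND [the applicant holds a recognised first degree? yes] → satisfied.
§7.1 — Class-H Practitioner: the applicant's principal place of practice is within the jurisdiction? yes; the applicant has no adverse disciplinary record? no; the applicant has completed a period of supervised practice? yes — 2 of 3 hold (need ≥2) → satisfied.
§7.9 — Tier III Professional: [the applicant has completed the prescribed ethics module? no] OR [the applicant has completed a period of supervised practice? yes] → satisfied.
§7.12 — Reportable Person: [Exempt Holder (§7.7)? yes] OR [Class-H Practitioner (§7.1)? yes] OR [Tier III Professional (§7.9)? yes] → satisfied.
§7.3 — Tier VI Holder: [the applicant holds indemnity cover? yes] AND [the applicant has not paid the renewal levy? yes] → satisfied.
§7.4 — Tier VI Practitioner: not a Reportable Person (§7.12)? no; the applicant has not completed the prescribed ethics module? yes; not a Tier VI Holder (§7.3)? no — 1 of 3 hold (need ≥2) → not satisfied.

No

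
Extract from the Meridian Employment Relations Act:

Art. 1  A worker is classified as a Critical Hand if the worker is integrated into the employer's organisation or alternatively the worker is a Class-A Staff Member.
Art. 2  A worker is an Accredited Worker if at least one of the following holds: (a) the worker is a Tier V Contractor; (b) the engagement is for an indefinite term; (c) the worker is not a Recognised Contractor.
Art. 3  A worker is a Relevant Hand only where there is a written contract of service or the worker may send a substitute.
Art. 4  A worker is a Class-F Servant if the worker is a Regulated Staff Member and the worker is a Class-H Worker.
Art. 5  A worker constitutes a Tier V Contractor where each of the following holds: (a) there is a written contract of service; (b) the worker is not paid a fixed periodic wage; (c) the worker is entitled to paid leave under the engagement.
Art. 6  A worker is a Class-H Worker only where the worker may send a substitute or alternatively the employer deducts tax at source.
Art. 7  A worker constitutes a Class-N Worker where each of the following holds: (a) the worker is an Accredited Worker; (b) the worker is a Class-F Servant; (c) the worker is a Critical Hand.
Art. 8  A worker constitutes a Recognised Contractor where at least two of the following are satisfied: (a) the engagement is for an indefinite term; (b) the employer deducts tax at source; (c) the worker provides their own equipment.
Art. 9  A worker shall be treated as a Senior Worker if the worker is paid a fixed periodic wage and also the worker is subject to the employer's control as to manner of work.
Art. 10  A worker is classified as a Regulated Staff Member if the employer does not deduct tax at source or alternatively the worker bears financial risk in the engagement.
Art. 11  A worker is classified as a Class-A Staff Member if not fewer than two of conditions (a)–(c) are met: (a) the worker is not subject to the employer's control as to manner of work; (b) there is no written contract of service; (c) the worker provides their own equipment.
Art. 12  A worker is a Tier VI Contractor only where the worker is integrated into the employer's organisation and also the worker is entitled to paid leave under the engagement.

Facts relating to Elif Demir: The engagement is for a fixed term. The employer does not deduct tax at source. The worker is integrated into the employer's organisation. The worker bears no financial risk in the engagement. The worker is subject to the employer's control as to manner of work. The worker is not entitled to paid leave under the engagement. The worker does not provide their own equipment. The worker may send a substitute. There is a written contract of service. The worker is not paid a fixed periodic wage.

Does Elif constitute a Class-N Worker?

Yes

article 5 — Tier V Contractor: [there is a written contract of service? yes] AND [the worker is not paid a fixed periodic wage? yes] AND [the worker is entitled to paid leave under the engagement? no] → not satisfied.
article 8 — Recognised Contractor: the engagement is for an indefinite term? no; the employer deducts tax at source? no; the worker provides their own equipment? no — 0 of 3 hold (need ≥2) → not satisfied.
article 2 — Accredited Worker: [Tier V Contractor (article 5)? no] OR [the engagement is for an indefinite term? no] OR [not a Recognised Contractor (article 8)? yes] → satisfied.
article 10 — Regulated Staff Member: [the employer does not deduct tax at source? yes] OR [the worker bears financial risk in the engagement? no] → satisfied.
article 6 — Class-H Worker: [the worker may send a substitute? yes] OR [the employer deducts tax at source? no] → satisfied.
article 4 — Class-F Servant: [Regulated Staff Member (article 10)? yes] AND [Class-H Worker (article 6)? yes] → satisfied.
article 11 — Class-A Staff Member: the worker is not subject to the employer's control as to manner of work? no; there is no written contract of service? no; the worker provides their own equipment? no — 0 of 3 hold (need ≥2) → not satisfied.
article 1 — Critical Hand: [the worker is integrated into the employer's organisation? yes] OR [Class-A Staff Member (article 11)? no] → satisfied.
article 7 — Class-N Worker: [Accredited Worker (article 2)? yes] AND [Class-F Servant (article 4)? yes] AND [Critical Hand (article 1)? yes] → satisfied.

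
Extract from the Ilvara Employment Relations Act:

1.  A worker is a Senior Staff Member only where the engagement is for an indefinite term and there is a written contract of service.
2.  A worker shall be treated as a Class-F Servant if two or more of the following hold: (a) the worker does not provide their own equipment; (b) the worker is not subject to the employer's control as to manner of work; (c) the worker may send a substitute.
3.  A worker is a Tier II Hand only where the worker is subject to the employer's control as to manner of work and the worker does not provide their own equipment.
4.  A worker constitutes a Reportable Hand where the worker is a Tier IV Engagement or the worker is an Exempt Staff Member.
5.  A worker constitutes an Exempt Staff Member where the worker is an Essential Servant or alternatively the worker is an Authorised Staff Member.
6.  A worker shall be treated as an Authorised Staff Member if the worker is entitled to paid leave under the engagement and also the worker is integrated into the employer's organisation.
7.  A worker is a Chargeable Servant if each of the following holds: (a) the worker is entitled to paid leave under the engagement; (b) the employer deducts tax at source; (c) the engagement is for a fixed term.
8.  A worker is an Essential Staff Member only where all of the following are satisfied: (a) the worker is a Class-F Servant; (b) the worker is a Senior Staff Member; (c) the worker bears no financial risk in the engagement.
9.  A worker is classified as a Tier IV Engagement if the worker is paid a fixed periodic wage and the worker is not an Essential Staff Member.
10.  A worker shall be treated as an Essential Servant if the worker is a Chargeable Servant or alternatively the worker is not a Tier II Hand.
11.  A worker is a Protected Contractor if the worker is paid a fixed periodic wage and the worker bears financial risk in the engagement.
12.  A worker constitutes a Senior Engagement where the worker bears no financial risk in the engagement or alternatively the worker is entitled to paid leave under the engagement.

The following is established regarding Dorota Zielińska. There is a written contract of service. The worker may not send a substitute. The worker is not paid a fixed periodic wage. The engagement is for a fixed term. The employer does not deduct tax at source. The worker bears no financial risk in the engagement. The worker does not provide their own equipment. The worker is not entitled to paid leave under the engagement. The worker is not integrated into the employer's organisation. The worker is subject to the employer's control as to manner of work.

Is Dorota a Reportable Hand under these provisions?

No

paragraph 2 — Class-F Servant: the worker does not provide their own equipment? yes; the worker is not subject to the employer's control as to manner of work? no; the worker may send a substitute? no — 1 of 3 hold (need ≥2) → not satisfied.
paragraph 1 — Senior Staff Member: [the engagement is for an indefinite term? no] AND [there is a written contract of service? yes] → not satisfied.
paragraph 8 — Essential Staff Member: [Class-F Servant (paragraph 2)? no] AND [Senior Staff Member (paragraph 1)? no] AND [the worker bears no financial risk in the engagement? yes] → not satisfied.
paragraph 9 — Tier IV Engagement: [the worker is paid a fixed periodic wage? no] AND [not an Essential Staff Member (paragraph 8)? yes] → not satisfied.
paragraph 7 — Chargeable Servant: [the worker is entitled to paid leave under the engagement? no] AND [the employer deducts tax at source? no] AND [the engagement is for a fixed term? yes] → not satisfied.
paragraph 3 — Tier II Hand: [the worker is subject to the employer's control as to manner of work? yes] AND [the worker does not provide their own equipment? yes] → satisfied.
paragraph 10 — Essential Servant: [Chargeable Servant (paragraph 7)? no] OR [not a Tier II Hand (paragraph 3)? no] → not satisfied.
paragraph 6 — Authorised Staff Member: [the worker is entitled to paid leave under the engagement? no] AND [the worker is integrated into the employer's organisation? no] → not satisfied.
paragraph 5 — Exempt Staff Member: [Essential Servant (paragraph 10)? no] OR [Authorised Staff Member (paragraph 6)? no] → not satisfied.
paragraph 4 — Reportable Hand: [Tier IV Engagement (paragraph 9)? no] OR [Exempt Staff Member (paragraph 5)? no] → not satisfied.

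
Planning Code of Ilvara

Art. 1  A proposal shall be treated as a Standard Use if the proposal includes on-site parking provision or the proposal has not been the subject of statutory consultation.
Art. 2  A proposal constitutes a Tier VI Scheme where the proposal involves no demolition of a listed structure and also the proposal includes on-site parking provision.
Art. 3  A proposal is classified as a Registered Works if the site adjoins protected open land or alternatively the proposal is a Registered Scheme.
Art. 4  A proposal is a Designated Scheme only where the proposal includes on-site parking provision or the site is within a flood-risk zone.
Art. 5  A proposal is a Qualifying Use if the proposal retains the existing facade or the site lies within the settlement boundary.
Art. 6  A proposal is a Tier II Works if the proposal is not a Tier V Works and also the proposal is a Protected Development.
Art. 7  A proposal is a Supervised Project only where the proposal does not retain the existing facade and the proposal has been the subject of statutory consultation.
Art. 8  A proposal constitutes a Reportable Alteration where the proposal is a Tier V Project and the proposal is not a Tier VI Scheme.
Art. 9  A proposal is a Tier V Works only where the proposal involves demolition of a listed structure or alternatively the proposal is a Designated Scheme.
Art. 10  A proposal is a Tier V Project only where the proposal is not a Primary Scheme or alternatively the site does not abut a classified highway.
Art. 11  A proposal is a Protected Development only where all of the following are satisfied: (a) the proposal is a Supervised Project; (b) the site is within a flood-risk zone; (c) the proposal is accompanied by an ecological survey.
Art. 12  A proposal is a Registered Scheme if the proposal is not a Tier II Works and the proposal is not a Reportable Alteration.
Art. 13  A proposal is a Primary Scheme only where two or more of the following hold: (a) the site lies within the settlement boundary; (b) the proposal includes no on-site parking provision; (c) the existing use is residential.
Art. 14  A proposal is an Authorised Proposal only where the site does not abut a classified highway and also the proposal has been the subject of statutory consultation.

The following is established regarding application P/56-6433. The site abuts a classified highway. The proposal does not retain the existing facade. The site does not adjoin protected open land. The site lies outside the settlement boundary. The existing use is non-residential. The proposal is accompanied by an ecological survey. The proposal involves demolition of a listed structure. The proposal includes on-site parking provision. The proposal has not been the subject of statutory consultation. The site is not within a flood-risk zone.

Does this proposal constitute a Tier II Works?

article 4 — Designated Scheme: [the proposal includes on-site parking provision? yes] OR [the site is within a flood-risk zone? no] → satisfied.
article 9 — Tier V Works: [the proposal involves demolition of a listed structure? yes] OR [Designated Scheme (article 4)? yes] → satisfied.
article 7 — Supervised Project: [the proposal does not retain the existing facade? yes] AND [the proposal has been the subject of statutory consultation? no] → not satisfied.
article 11 — Protected Development: [Supervised Project (article 7)? no] AND [the site is within a flood-risk zone? no] AND [the proposal is accompanied by an ecological survey? yes] → not satisfied.
article 6 — Tier II Works: [not a Tier V Works (article 9)? no] AND [Protected Development (article 11)? no] → not satisfied.

No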